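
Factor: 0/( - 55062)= 0^1=0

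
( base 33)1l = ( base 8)66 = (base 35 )1J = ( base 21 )2C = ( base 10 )54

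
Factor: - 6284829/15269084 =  - 2^( - 2 )*3^1*19^ ( -1 )*200909^( - 1 )*2094943^1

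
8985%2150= 385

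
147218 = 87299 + 59919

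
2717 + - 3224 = -507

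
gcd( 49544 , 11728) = 8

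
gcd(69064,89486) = 2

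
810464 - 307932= 502532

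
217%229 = 217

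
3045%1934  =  1111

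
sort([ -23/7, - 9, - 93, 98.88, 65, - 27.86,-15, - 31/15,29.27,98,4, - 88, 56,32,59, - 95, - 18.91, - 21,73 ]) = [ - 95, - 93, - 88,  -  27.86, - 21, - 18.91, - 15, - 9, - 23/7 , - 31/15 , 4,29.27,32,56 , 59,65,73,98,98.88]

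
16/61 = 16/61 =0.26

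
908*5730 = 5202840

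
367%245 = 122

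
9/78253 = 9/78253 = 0.00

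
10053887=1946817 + 8107070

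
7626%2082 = 1380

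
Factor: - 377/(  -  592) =2^( - 4)*13^1*29^1*37^(- 1)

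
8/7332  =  2/1833= 0.00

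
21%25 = 21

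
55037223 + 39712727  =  94749950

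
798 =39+759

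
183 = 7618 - 7435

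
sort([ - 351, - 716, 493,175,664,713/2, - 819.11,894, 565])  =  [ - 819.11, - 716, - 351 , 175,  713/2,  493, 565, 664,894 ]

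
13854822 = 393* 35254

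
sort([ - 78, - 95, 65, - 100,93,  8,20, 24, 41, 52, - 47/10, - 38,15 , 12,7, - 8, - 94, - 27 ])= [ - 100,-95, - 94, - 78, - 38, - 27, - 8, - 47/10,7,8,12, 15, 20, 24,41,52, 65, 93] 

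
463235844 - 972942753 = -509706909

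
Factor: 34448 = 2^4*2153^1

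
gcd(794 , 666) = 2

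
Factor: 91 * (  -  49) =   -  7^3 * 13^1= -  4459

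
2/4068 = 1/2034 = 0.00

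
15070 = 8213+6857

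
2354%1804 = 550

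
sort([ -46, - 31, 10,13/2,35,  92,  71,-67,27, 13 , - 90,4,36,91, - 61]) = [ - 90,-67, - 61, - 46, - 31, 4  ,  13/2,  10, 13,27,35,36, 71, 91,92]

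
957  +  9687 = 10644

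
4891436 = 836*5851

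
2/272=1/136 = 0.01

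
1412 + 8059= 9471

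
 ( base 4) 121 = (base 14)1b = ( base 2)11001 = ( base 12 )21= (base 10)25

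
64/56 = 8/7 = 1.14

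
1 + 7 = 8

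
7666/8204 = 3833/4102= 0.93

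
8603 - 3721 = 4882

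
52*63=3276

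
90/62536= 45/31268 = 0.00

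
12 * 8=96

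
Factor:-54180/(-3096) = 2^ (  -  1 )*5^1*7^1= 35/2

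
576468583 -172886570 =403582013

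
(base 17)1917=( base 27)A95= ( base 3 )101100012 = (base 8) 16562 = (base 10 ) 7538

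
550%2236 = 550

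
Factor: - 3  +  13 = 2^1*5^1 = 10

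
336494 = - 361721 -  - 698215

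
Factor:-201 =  - 3^1*67^1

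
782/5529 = 782/5529 = 0.14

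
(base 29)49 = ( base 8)175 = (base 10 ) 125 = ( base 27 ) 4h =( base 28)4D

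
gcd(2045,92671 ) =1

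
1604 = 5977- 4373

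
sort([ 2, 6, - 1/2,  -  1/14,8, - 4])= [ - 4, - 1/2, - 1/14,  2,6,8 ]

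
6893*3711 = 25579923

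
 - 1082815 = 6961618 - 8044433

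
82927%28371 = 26185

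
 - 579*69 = -39951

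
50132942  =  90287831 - 40154889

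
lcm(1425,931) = 69825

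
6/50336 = 3/25168 = 0.00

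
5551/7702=5551/7702=0.72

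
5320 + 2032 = 7352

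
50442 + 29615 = 80057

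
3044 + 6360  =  9404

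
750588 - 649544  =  101044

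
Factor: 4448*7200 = 2^10*3^2*5^2*139^1 = 32025600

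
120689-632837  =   - 512148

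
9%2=1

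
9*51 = 459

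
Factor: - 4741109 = -31^1*152939^1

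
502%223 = 56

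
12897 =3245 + 9652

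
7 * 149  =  1043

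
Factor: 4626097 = 7^1*641^1*1031^1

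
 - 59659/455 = -132+401/455 = -131.12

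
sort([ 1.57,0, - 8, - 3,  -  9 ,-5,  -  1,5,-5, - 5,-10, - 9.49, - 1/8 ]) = [ -10, -9.49,-9, - 8, - 5, - 5, - 5, - 3, - 1, - 1/8,0,1.57,5 ] 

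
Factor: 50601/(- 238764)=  - 167/788  =  - 2^ (-2)*167^1*197^( - 1) 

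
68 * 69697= 4739396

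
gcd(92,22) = 2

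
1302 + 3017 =4319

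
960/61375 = 192/12275 = 0.02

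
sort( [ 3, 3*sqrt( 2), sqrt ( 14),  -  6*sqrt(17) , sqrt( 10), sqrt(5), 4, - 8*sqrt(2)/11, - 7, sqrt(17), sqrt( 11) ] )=[ - 6*sqrt(17), - 7, - 8*sqrt(2 )/11, sqrt(5),3 , sqrt( 10) , sqrt(11), sqrt( 14), 4,sqrt(17), 3*sqrt( 2)] 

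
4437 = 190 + 4247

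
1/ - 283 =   -  1 + 282/283 = - 0.00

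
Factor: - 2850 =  - 2^1*3^1*5^2*19^1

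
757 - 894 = -137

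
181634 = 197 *922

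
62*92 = 5704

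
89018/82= 1085 + 24/41 =1085.59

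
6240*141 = 879840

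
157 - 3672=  - 3515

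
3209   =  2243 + 966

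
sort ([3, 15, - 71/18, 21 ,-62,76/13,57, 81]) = [- 62, -71/18,  3,76/13,15, 21, 57,81 ]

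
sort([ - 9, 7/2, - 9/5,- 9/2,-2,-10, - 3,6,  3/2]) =[- 10,-9,  -  9/2, - 3, -2, - 9/5, 3/2,7/2 , 6 ]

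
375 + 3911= 4286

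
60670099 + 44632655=105302754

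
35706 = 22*1623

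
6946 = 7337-391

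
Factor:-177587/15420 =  - 691/60 = - 2^( -2)*3^(-1)*5^( - 1)* 691^1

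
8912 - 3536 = 5376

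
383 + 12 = 395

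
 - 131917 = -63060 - 68857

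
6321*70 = 442470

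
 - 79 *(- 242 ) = 19118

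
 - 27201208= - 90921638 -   -  63720430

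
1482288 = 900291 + 581997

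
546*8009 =4372914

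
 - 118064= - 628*188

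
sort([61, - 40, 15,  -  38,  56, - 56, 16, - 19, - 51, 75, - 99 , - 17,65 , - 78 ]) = [  -  99, - 78, - 56,-51, - 40, - 38, - 19, - 17,15,16, 56, 61, 65, 75 ]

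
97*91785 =8903145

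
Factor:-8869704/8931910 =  - 4434852/4465955 = -  2^2*3^1*5^( - 1)*13^( - 1) * 127^(  -  1)*167^1*541^ ( - 1)*2213^1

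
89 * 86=7654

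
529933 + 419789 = 949722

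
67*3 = 201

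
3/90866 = 3/90866 = 0.00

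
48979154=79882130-30902976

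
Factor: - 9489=-3^1 * 3163^1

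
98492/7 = 14070 + 2/7 = 14070.29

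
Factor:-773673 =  - 3^1*463^1*557^1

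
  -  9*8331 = -74979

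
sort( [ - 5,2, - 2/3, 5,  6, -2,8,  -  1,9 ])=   [-5, - 2, - 1, - 2/3, 2,5,6,8, 9]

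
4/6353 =4/6353 = 0.00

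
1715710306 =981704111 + 734006195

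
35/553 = 5/79 = 0.06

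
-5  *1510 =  - 7550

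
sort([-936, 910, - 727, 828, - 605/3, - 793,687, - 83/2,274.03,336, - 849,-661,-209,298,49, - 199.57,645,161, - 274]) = [-936, - 849, - 793, - 727, - 661, - 274,  -  209,  -  605/3, - 199.57, - 83/2, 49,161, 274.03, 298,336,  645, 687, 828  ,  910]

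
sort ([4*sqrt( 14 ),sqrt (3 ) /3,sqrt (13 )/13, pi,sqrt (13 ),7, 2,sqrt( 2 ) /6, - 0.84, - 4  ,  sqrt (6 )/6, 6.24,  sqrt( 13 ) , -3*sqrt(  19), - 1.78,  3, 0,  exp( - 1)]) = [  -  3*sqrt(19 ), - 4 , - 1.78, - 0.84,0,  sqrt(2) /6,  sqrt( 13) /13,exp( - 1 ), sqrt( 6 ) /6, sqrt( 3 ) /3, 2,3,pi,sqrt(13), sqrt( 13 ),6.24, 7,4*sqrt(14 )]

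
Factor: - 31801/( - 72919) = 7^1 * 59^1*947^ ( - 1) = 413/947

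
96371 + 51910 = 148281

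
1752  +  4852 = 6604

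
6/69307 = 6/69307 = 0.00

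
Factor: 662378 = 2^1* 19^1*17431^1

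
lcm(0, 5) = 0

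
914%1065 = 914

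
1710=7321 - 5611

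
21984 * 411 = 9035424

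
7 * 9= 63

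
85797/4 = 85797/4 = 21449.25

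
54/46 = 27/23 = 1.17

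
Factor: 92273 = 53^1*1741^1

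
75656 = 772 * 98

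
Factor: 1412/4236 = 3^( - 1 )= 1/3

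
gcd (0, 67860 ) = 67860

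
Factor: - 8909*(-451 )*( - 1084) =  - 2^2*11^1*41^1*59^1*151^1*271^1 =- 4355467556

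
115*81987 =9428505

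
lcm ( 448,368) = 10304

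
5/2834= 5/2834 =0.00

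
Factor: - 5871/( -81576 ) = 2^( - 3) *3^( - 1 )  *11^ (-1)*19^1  =  19/264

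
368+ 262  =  630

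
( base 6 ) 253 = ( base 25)45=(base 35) 30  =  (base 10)105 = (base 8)151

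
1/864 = 1/864 = 0.00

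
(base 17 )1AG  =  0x1db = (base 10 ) 475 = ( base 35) DK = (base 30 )fp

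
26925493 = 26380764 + 544729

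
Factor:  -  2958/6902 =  - 3/7  =  - 3^1*7^(-1 ) 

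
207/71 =2 + 65/71=2.92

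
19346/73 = 265 + 1/73 = 265.01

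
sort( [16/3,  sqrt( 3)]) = [ sqrt( 3),16/3]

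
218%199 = 19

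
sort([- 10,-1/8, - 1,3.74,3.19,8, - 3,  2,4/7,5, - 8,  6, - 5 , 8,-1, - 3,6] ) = [ - 10, - 8 , - 5 , - 3 , - 3,-1, - 1, - 1/8,4/7,2, 3.19,3.74 , 5, 6 , 6, 8,8 ] 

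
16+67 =83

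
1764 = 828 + 936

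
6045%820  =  305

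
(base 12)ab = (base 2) 10000011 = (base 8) 203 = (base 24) 5b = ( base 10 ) 131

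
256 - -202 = 458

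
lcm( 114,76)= 228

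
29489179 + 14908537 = 44397716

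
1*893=893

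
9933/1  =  9933 = 9933.00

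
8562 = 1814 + 6748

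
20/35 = 4/7 = 0.57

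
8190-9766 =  - 1576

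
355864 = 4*88966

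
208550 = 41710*5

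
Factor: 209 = 11^1*19^1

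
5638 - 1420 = 4218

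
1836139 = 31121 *59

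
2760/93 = 920/31  =  29.68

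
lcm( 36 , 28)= 252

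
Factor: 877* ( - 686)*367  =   - 2^1*7^3*367^1*877^1 = - 220795274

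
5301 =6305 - 1004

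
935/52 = 17 + 51/52 = 17.98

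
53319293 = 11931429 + 41387864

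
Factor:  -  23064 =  - 2^3*3^1*31^2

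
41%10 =1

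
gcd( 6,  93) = 3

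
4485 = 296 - -4189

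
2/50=1/25=0.04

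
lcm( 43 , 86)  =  86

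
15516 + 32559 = 48075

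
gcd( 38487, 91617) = 3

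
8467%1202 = 53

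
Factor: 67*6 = 2^1*3^1*67^1  =  402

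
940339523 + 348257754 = 1288597277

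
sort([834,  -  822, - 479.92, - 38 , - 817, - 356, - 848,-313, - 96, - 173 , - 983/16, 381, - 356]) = [ - 848, - 822, - 817, - 479.92, - 356, - 356, - 313 , - 173, - 96, - 983/16,- 38, 381,834] 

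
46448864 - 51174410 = - 4725546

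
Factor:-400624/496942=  - 2^3*7^3 * 73^1*241^( - 1)*1031^( - 1) = - 200312/248471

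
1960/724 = 2 + 128/181=2.71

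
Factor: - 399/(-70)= 57/10  =  2^( - 1)*3^1* 5^( - 1)*19^1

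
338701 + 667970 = 1006671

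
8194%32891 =8194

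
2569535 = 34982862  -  32413327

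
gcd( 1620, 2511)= 81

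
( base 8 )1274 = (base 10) 700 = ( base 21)1C7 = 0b1010111100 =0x2BC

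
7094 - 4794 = 2300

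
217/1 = 217=217.00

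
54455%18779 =16897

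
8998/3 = 2999  +  1/3 =2999.33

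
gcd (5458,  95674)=2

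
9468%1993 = 1496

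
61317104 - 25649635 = 35667469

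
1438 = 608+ 830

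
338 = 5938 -5600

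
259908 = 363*716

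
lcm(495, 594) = 2970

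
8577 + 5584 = 14161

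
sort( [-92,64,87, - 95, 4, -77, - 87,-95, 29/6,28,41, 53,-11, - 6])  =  [-95, - 95,  -  92, - 87,-77,- 11,-6, 4,  29/6, 28,41, 53, 64, 87] 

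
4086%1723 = 640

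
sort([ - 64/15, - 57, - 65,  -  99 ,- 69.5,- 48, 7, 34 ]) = [-99 , - 69.5, - 65, - 57, - 48, - 64/15,7, 34]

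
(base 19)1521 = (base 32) 8fv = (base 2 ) 10000111111111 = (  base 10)8703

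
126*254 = 32004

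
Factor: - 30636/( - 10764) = 37/13  =  13^( - 1) *37^1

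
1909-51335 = - 49426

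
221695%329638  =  221695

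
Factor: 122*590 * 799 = 2^2*5^1*17^1*47^1*59^1*61^1 = 57512020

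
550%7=4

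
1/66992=1/66992 = 0.00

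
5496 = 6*916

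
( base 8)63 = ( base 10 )51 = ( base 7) 102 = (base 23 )25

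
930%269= 123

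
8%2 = 0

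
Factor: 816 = 2^4*3^1*17^1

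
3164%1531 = 102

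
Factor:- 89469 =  - 3^2*9941^1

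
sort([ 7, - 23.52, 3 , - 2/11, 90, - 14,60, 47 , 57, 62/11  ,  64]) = [ - 23.52, - 14, - 2/11,  3, 62/11, 7, 47,  57,60,64, 90]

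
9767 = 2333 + 7434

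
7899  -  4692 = 3207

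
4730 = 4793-63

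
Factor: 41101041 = 3^1*101^1*135647^1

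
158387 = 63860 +94527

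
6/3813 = 2/1271 = 0.00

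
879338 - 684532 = 194806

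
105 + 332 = 437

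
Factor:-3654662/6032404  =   - 2^ (  -  1)*7^( - 1)*11^1*283^1*587^1*215443^ ( - 1)=   - 1827331/3016202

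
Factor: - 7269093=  - 3^2*13^1 * 62129^1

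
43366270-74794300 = -31428030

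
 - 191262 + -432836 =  - 624098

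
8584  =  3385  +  5199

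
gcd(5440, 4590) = 170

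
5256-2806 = 2450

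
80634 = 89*906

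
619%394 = 225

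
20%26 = 20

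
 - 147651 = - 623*237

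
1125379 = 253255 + 872124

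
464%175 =114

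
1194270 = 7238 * 165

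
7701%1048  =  365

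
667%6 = 1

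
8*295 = 2360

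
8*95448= 763584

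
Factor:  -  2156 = -2^2*7^2*11^1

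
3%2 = 1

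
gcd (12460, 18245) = 445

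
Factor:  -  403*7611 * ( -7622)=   2^1*3^1 * 13^1*31^1*37^1*43^1 *59^1*103^1 = 23378449926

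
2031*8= 16248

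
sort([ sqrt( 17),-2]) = [ - 2 , sqrt (17 ) ]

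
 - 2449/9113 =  - 2449/9113=- 0.27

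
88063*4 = 352252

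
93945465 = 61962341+31983124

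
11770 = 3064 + 8706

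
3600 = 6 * 600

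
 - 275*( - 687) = 188925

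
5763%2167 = 1429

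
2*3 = 6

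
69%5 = 4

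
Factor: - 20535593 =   -  13^1*89^1*17749^1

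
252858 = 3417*74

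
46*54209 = 2493614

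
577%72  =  1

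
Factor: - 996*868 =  - 2^4 *3^1*7^1*31^1 * 83^1 = -864528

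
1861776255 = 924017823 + 937758432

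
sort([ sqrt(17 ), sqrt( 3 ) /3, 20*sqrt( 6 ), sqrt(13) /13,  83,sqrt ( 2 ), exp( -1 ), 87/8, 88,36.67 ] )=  [ sqrt(13)/13,exp( - 1 ), sqrt(3 ) /3, sqrt( 2),sqrt(17), 87/8, 36.67, 20*sqrt (6 ),83, 88] 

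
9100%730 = 340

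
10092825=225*44857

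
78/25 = 3 + 3/25 = 3.12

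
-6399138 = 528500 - 6927638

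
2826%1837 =989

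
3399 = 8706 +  - 5307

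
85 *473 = 40205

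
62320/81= 62320/81= 769.38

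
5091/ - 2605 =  - 5091/2605 =- 1.95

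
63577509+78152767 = 141730276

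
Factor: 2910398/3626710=1455199/1813355 = 5^( - 1)*67^( - 1)*5413^( - 1 )*1455199^1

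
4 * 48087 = 192348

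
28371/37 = 766+ 29/37 = 766.78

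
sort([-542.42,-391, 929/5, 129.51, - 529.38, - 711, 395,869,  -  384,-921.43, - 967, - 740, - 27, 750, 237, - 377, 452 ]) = [  -  967,  -  921.43,  -  740, - 711, - 542.42, - 529.38,-391,  -  384, - 377, - 27,129.51, 929/5, 237, 395, 452 , 750, 869 ]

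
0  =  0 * 75373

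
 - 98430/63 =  - 1563 + 13/21= - 1562.38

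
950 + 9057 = 10007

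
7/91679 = 1/13097=0.00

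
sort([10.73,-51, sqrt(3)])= [ - 51,sqrt (3 ),10.73 ] 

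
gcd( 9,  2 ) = 1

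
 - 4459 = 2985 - 7444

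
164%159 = 5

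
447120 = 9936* 45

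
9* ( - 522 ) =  -4698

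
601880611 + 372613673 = 974494284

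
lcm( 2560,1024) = 5120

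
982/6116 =491/3058 =0.16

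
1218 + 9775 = 10993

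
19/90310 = 19/90310 = 0.00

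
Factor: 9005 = 5^1*1801^1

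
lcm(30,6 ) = 30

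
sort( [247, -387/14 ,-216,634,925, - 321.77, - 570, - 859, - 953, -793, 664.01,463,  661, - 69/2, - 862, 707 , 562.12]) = [ - 953,-862, - 859, - 793 , - 570, - 321.77, - 216, -69/2,  -  387/14,247 , 463,562.12, 634,661,  664.01 , 707, 925] 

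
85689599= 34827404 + 50862195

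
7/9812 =7/9812 = 0.00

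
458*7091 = 3247678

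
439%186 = 67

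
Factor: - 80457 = -3^1*13^1*2063^1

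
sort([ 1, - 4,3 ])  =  [ - 4, 1, 3]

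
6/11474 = 3/5737 = 0.00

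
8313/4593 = 2771/1531 = 1.81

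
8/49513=8/49513 = 0.00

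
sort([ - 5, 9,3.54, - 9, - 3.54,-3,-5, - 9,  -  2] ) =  [-9, - 9,-5,-5,-3.54, - 3,-2, 3.54, 9]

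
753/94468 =753/94468  =  0.01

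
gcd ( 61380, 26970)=930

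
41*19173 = 786093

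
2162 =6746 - 4584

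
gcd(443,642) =1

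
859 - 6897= -6038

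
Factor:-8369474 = -2^1 * 17^1*37^1*6653^1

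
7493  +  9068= 16561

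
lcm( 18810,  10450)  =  94050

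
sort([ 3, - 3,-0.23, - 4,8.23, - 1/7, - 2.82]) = [ - 4 , - 3,-2.82, - 0.23, - 1/7, 3,8.23 ] 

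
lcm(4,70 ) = 140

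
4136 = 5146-1010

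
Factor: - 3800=-2^3*5^2 * 19^1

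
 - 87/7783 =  - 87/7783  =  -  0.01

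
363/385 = 33/35 =0.94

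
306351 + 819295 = 1125646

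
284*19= 5396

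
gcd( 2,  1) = 1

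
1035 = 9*115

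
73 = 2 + 71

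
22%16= 6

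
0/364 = 0  =  0.00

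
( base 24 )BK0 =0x1AA0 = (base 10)6816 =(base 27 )99C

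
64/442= 32/221 =0.14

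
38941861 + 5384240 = 44326101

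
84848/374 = 42424/187 = 226.87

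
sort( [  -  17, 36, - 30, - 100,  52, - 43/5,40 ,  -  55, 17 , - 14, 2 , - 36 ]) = [ - 100, - 55,-36 ,- 30, - 17, - 14,-43/5, 2,  17, 36, 40,  52] 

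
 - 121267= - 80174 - 41093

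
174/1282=87/641 = 0.14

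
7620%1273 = 1255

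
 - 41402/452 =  - 92 + 91/226 = - 91.60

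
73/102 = 73/102 = 0.72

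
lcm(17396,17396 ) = 17396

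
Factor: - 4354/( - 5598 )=3^( - 2)*7^1  =  7/9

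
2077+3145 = 5222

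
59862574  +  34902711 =94765285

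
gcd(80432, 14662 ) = 2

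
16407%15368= 1039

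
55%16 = 7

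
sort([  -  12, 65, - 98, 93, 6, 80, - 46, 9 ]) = [-98, - 46, - 12,6, 9,65,80,93 ]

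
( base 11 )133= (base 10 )157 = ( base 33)4P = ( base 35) 4h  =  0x9D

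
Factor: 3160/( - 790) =  -  2^2 = - 4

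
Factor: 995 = 5^1*199^1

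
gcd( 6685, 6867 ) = 7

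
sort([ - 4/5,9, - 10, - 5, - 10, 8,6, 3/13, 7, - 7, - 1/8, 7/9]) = [ - 10, - 10, - 7,  -  5, - 4/5, - 1/8,3/13,7/9,6,7,8,  9]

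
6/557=6/557 = 0.01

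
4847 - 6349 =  - 1502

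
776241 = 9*86249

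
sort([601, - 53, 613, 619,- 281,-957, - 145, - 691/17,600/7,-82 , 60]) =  [ - 957, - 281, - 145,-82,-53, - 691/17,60 , 600/7 , 601, 613, 619] 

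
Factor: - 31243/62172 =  - 199/396 = - 2^( - 2 ) * 3^( -2 )*11^( - 1)*199^1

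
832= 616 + 216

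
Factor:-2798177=-2798177^1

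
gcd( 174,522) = 174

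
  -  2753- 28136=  - 30889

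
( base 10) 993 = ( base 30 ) 133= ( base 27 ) 19l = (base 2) 1111100001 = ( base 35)SD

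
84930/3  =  28310  =  28310.00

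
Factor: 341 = 11^1*31^1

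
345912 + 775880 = 1121792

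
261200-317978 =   -  56778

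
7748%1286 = 32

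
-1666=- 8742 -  - 7076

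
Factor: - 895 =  - 5^1 * 179^1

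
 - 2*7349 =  - 14698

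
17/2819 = 17/2819 = 0.01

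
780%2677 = 780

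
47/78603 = 47/78603= 0.00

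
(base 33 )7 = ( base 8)7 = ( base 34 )7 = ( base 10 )7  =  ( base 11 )7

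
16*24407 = 390512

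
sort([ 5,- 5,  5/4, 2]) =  [- 5, 5/4,2, 5 ] 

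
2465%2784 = 2465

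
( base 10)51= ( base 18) 2F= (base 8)63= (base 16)33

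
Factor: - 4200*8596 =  -36103200 = -  2^5*3^1*5^2*7^2*307^1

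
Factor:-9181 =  - 9181^1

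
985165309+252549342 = 1237714651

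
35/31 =35/31=1.13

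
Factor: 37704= 2^3*3^1*1571^1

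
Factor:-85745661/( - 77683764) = 28581887/25894588 = 2^ ( - 2 )*139^( - 1 ) * 163^1*46573^( - 1 ) * 175349^1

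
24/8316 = 2/693  =  0.00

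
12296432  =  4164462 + 8131970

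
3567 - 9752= - 6185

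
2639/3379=2639/3379= 0.78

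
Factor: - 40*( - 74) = 2960= 2^4*5^1*37^1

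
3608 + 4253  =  7861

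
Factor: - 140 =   -  2^2*5^1 * 7^1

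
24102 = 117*206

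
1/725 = 1/725 = 0.00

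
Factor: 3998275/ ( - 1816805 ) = -5^1*159931^1*363361^( - 1)  =  -799655/363361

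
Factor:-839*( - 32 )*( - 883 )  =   - 23706784 =- 2^5 * 839^1*883^1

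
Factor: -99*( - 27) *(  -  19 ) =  - 50787 = -3^5*11^1* 19^1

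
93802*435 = 40803870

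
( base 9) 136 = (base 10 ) 114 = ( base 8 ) 162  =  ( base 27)46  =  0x72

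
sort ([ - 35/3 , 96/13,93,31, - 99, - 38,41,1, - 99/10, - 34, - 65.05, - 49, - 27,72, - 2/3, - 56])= [ - 99, - 65.05, - 56, - 49,  -  38, - 34 , -27, - 35/3,-99/10,- 2/3,1, 96/13, 31, 41 , 72, 93]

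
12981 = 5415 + 7566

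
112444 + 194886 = 307330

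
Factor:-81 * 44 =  - 3564= - 2^2*3^4*11^1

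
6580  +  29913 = 36493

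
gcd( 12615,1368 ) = 3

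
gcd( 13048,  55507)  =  1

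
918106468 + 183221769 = 1101328237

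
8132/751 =8132/751 = 10.83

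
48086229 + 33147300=81233529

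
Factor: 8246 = 2^1 * 7^1*19^1*31^1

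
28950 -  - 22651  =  51601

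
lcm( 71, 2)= 142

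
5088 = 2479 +2609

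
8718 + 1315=10033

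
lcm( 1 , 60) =60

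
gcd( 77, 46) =1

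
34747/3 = 34747/3 = 11582.33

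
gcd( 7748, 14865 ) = 1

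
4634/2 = 2317   =  2317.00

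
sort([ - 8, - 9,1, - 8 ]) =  [  -  9, - 8 , - 8,1]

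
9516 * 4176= 39738816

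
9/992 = 9/992  =  0.01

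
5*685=3425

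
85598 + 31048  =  116646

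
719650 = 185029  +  534621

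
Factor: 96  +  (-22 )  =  2^1*37^1 = 74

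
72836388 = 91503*796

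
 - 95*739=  - 70205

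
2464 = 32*77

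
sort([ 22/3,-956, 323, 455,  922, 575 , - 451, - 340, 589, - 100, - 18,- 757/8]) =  [ - 956, - 451, - 340, - 100, - 757/8, - 18, 22/3, 323,455, 575 , 589, 922]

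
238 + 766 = 1004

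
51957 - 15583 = 36374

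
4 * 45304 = 181216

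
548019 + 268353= 816372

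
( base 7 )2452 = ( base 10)919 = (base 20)25J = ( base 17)331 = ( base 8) 1627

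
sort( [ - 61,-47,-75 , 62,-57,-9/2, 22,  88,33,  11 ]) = [-75, - 61, - 57,-47,-9/2, 11,22, 33, 62, 88]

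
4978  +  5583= 10561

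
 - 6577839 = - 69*95331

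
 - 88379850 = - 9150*9659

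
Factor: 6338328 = 2^3*3^1*79^1*3343^1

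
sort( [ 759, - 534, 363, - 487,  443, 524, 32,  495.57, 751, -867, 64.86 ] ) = [ - 867,-534, - 487,32,64.86, 363, 443, 495.57,524,751, 759 ] 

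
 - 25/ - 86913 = 25/86913 = 0.00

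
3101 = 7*443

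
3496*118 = 412528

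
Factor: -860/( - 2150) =2^1*5^ ( - 1) =2/5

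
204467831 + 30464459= 234932290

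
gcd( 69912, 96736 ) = 8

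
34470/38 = 17235/19 = 907.11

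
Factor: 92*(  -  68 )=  - 2^4*17^1*23^1=- 6256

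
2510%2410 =100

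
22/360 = 11/180=0.06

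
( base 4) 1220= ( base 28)3K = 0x68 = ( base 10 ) 104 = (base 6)252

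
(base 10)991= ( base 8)1737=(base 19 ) 2e3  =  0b1111011111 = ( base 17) 375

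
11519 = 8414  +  3105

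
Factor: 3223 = 11^1*293^1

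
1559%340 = 199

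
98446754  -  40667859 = 57778895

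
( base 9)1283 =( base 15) 446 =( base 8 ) 1706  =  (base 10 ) 966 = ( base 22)1LK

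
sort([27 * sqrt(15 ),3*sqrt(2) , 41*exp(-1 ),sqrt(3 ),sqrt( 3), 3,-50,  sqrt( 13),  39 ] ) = [ - 50,sqrt(3),sqrt( 3), 3,sqrt( 13),3*sqrt ( 2) , 41*exp( - 1), 39, 27*sqrt( 15)]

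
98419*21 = 2066799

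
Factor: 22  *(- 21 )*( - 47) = 21714= 2^1*3^1*7^1*11^1*47^1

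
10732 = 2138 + 8594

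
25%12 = 1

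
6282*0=0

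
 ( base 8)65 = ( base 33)1K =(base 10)53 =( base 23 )27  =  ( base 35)1i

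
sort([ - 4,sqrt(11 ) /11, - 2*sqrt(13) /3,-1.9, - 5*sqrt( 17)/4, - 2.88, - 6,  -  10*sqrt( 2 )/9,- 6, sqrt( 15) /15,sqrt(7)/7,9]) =[ - 6, - 6, - 5*sqrt( 17) /4, - 4,-2.88, - 2*sqrt(13)/3, - 1.9, - 10*sqrt( 2)/9,sqrt( 15 )/15,sqrt( 11) /11, sqrt( 7) /7, 9]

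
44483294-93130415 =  - 48647121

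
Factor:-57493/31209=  - 3^(-1)*  101^(-1 )*103^( - 1)*57493^1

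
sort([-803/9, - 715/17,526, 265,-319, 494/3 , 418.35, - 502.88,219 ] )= [ - 502.88,-319, - 803/9, - 715/17, 494/3, 219, 265,  418.35, 526 ]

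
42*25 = 1050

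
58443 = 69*847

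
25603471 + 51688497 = 77291968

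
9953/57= 9953/57=174.61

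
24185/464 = 52  +  57/464 = 52.12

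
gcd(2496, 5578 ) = 2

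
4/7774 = 2/3887 = 0.00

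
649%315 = 19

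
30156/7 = 4308 =4308.00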